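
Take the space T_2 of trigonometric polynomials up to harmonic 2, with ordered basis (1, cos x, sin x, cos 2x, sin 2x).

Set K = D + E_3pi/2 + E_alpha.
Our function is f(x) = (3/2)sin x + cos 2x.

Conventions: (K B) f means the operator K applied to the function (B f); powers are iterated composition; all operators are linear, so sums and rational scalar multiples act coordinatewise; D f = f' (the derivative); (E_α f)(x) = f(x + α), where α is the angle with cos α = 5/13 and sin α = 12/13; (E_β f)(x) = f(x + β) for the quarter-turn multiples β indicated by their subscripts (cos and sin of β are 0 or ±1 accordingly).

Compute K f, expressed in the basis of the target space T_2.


g(x) = (18/13)cos x + (15/26)sin x - (288/169)cos 2x - (458/169)sin 2x

D f = (3/2)cos x - 2sin 2x
E_3pi/2 f = -(3/2)cos x - cos 2x
E_alpha f = (18/13)cos x + (15/26)sin x - (119/169)cos 2x - (120/169)sin 2x
(D + E_3pi/2 + E_alpha) f = (18/13)cos x + (15/26)sin x - (288/169)cos 2x - (458/169)sin 2x


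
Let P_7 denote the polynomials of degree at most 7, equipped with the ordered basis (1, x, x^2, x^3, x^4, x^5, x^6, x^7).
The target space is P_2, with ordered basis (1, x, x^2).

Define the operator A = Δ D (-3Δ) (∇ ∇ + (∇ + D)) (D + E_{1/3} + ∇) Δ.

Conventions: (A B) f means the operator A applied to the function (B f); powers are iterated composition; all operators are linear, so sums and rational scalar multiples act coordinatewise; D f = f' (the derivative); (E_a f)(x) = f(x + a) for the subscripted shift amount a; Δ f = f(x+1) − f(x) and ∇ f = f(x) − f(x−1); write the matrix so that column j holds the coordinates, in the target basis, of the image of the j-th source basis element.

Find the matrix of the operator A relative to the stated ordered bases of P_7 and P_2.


image of 1: 0
image of x: 0
image of x^2: 0
image of x^3: 0
image of x^4: 0
image of x^5: -720
image of x^6: -4320x - 17640
image of x^7: -15120x^2 - 123480x - 146580
each image's coordinates form column j of the matrix

the matrix is [[0, 0, 0, 0, 0, -720, -17640, -146580]; [0, 0, 0, 0, 0, 0, -4320, -123480]; [0, 0, 0, 0, 0, 0, 0, -15120]] (rows listed top to bottom)


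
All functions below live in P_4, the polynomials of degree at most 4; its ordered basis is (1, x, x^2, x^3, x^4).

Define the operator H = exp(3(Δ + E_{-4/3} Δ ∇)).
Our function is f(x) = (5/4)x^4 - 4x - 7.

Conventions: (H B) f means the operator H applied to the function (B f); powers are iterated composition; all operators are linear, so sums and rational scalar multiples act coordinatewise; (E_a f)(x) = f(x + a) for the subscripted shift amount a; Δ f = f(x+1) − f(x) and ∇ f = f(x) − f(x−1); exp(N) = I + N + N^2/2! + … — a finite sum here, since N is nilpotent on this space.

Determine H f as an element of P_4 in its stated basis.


g(x) = (5/4)x^4 + 15x^3 + 135x^2 + 431x + 3079/4

order-1 term: 15x^3 + (135/2)x^2 - 105x + 317/4
order-2 term: (135/2)x^2 + 405x - 45/4
order-3 term: 135x + 1215/2
order-4 term: 405/4
the series for exp(3(Δ + E_{-4/3} Δ ∇)) f terminates at order 4
exp(3(Δ + E_{-4/3} Δ ∇)) f = (5/4)x^4 + 15x^3 + 135x^2 + 431x + 3079/4


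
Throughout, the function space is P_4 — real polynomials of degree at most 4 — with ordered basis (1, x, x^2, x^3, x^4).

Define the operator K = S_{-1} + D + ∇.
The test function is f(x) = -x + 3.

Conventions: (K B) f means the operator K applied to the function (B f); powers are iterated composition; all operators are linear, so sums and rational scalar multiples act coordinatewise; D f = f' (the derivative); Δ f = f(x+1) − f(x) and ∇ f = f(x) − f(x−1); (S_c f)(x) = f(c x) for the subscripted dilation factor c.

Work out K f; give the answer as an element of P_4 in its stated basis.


S_{-1} f = x + 3
D f = -1
∇ f = -1
(S_{-1} + D + ∇) f = x + 1

g(x) = x + 1


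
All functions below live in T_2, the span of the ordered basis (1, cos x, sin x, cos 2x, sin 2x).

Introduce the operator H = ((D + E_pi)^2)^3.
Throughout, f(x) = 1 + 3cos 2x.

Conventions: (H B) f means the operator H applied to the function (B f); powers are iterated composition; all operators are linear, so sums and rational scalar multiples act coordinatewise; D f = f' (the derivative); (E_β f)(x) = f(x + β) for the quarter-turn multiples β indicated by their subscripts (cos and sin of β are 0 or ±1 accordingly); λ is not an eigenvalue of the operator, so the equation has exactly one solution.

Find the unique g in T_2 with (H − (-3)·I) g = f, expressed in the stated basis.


the image equals g(x) = 1/4 + (45/2042)cos 2x + (33/4084)sin 2x

write g with unknown coordinates in the stated basis and equate coefficients in (H − (-3)·I) g = f
solving from the highest basis element down gives g = 1/4 + (45/2042)cos 2x + (33/4084)sin 2x
check: H g = 1/4 + (5991/2042)cos 2x - (99/4084)sin 2x
so H g − (-3)·g = 1 + 3cos 2x = f ✓


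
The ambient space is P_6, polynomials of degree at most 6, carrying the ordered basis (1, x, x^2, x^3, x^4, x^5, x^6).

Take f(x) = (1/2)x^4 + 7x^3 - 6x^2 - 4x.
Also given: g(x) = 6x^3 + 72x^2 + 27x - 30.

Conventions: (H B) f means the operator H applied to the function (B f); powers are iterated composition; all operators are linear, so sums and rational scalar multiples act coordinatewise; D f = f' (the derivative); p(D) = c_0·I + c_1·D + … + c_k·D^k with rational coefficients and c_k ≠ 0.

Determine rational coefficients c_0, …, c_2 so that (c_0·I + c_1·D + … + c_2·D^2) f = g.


p(D) = 3·D + (3/2)·D^2, i.e. c_0 = 0, c_1 = 3, c_2 = 3/2

D^0 f = (1/2)x^4 + 7x^3 - 6x^2 - 4x
D^1 f = 2x^3 + 21x^2 - 12x - 4
D^2 f = 6x^2 + 42x - 12
matching coefficients of g against c_0 f + c_1 Df + … from the top degree down determines the c_i
solution: c_0 = 0, c_1 = 3, c_2 = 3/2


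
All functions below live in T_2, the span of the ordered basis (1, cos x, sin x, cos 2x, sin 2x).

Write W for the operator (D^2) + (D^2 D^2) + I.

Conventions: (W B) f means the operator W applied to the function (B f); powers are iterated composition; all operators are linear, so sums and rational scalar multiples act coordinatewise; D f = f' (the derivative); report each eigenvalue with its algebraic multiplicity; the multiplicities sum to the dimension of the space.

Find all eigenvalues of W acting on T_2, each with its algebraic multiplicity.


λ = 1 (multiplicity 3), λ = 13 (multiplicity 2)

image of 1: 1
image of cos x: cos x
image of sin x: sin x
image of cos 2x: 13cos 2x
image of sin 2x: 13sin 2x
the matrix is diagonal; its diagonal is (1, 1, 1, 13, 13)
for a triangular matrix the eigenvalues are the diagonal entries, with algebraic multiplicity their repetition count


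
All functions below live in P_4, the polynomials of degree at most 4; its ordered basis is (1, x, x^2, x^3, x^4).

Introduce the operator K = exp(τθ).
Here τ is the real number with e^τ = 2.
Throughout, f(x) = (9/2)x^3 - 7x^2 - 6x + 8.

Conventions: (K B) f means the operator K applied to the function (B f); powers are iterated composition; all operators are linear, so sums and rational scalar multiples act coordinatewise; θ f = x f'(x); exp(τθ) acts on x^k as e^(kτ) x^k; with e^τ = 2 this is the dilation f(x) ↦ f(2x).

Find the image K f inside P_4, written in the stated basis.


exp(τθ) x^k = e^(kτ) x^k; with e^τ = 2 this sends x^k to 2^k x^k
x ↦ 2 x
x^2 ↦ 4 x^2
x^3 ↦ 8 x^3
applying this coordinatewise to f: exp(τθ) f = 36x^3 - 28x^2 - 12x + 8

the image equals g(x) = 36x^3 - 28x^2 - 12x + 8


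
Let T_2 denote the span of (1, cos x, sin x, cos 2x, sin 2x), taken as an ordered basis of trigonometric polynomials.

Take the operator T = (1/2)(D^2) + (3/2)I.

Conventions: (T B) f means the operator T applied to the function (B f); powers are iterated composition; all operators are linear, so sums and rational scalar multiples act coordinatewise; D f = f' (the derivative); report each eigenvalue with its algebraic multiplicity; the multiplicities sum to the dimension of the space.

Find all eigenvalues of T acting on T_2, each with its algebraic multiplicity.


image of 1: 3/2
image of cos x: cos x
image of sin x: sin x
image of cos 2x: -(1/2)cos 2x
image of sin 2x: -(1/2)sin 2x
the matrix is diagonal; its diagonal is (3/2, 1, 1, -1/2, -1/2)
for a triangular matrix the eigenvalues are the diagonal entries, with algebraic multiplicity their repetition count

λ = -1/2 (multiplicity 2), λ = 1 (multiplicity 2), λ = 3/2 (multiplicity 1)


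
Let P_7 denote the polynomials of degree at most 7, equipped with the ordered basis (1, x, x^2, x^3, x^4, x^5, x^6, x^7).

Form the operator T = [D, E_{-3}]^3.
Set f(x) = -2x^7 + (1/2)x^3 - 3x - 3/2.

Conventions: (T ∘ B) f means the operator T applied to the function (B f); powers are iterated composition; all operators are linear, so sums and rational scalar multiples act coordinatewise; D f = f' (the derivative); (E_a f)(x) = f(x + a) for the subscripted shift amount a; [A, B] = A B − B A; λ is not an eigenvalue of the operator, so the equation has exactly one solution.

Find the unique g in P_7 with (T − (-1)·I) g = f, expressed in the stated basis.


write g with unknown coordinates in the stated basis and equate coefficients in (T − (-1)·I) g = f
solving from the highest basis element down gives g = -2x^7 + (1/2)x^3 - 3x - 3/2
check: T g = 0
so T g − (-1)·g = -2x^7 + (1/2)x^3 - 3x - 3/2 = f ✓

the image equals g(x) = -2x^7 + (1/2)x^3 - 3x - 3/2


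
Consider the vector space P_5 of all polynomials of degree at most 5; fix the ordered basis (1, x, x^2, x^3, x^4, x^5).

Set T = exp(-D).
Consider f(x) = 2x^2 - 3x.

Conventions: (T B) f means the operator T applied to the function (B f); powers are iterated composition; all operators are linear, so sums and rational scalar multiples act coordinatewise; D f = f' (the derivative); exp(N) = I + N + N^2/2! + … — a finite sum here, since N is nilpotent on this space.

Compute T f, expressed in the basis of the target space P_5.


the result is g(x) = 2x^2 - 7x + 5

order-1 term: -4x + 3
order-2 term: 2
the series for exp(-D) f terminates at order 2
exp(-D) f = 2x^2 - 7x + 5


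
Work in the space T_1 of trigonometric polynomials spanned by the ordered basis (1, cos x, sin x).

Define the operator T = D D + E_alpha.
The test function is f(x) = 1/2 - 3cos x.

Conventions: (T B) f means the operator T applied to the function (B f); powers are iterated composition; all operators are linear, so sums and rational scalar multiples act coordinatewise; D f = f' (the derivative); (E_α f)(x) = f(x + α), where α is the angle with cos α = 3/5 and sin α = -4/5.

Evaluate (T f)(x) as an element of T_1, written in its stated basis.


the image equals g(x) = 1/2 + (6/5)cos x - (12/5)sin x

D f = 3sin x
D D f = 3cos x
E_alpha f = 1/2 - (9/5)cos x - (12/5)sin x
(D D + E_alpha) f = 1/2 + (6/5)cos x - (12/5)sin x


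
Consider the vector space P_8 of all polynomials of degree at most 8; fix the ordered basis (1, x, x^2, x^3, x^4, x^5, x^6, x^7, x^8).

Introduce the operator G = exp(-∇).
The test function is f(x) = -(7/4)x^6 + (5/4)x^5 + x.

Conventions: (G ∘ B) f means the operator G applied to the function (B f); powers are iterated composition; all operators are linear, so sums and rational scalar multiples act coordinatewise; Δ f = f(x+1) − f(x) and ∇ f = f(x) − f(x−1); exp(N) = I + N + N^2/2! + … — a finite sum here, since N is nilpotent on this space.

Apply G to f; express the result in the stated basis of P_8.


order-1 term: (21/2)x^5 - (65/2)x^4 + (95/2)x^3 - (155/4)x^2 + (67/4)x - 4
order-2 term: -(105/4)x^4 + (235/2)x^3 - (885/4)x^2 + (805/4)x - 73
order-3 term: 35x^3 - 170x^2 + 300x - 755/4
order-4 term: -(105/4)x^2 + (445/4)x - 505/4
order-5 term: (21/2)x - 55/2
order-6 term: -7/4
the series for exp(-∇) f terminates at order 6
exp(-∇) f = -(7/4)x^6 + (47/4)x^5 - (235/4)x^4 + 200x^3 - (1825/4)x^2 + (2563/4)x - 1685/4

g(x) = -(7/4)x^6 + (47/4)x^5 - (235/4)x^4 + 200x^3 - (1825/4)x^2 + (2563/4)x - 1685/4


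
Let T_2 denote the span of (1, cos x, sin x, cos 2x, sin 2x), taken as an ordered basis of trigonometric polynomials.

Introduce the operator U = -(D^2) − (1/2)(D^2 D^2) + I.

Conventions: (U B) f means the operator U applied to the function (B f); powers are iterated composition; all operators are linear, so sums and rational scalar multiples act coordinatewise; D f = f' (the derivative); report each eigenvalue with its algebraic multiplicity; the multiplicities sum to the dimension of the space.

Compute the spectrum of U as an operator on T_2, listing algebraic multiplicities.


image of 1: 1
image of cos x: (3/2)cos x
image of sin x: (3/2)sin x
image of cos 2x: -3cos 2x
image of sin 2x: -3sin 2x
the matrix is diagonal; its diagonal is (1, 3/2, 3/2, -3, -3)
for a triangular matrix the eigenvalues are the diagonal entries, with algebraic multiplicity their repetition count

λ = -3 (multiplicity 2), λ = 1 (multiplicity 1), λ = 3/2 (multiplicity 2)


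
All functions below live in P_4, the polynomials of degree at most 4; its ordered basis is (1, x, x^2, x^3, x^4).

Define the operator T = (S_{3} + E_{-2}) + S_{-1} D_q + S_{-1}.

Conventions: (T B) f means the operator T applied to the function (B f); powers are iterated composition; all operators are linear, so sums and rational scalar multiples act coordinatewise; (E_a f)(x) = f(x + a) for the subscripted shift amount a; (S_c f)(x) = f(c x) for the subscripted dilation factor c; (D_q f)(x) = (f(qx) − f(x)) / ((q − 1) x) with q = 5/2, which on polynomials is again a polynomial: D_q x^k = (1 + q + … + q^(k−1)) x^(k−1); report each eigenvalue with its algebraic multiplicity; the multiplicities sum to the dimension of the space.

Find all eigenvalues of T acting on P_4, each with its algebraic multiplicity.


λ = 3 (multiplicity 2), λ = 11 (multiplicity 1), λ = 27 (multiplicity 1), λ = 83 (multiplicity 1)

image of 1: 3
image of x: 3x - 1
image of x^2: 11x^2 - (15/2)x + 4
image of x^3: 27x^3 + (15/4)x^2 + 12x - 8
image of x^4: 83x^4 - (267/8)x^3 + 24x^2 - 32x + 16
the matrix is upper triangular; its diagonal is (3, 3, 11, 27, 83)
for a triangular matrix the eigenvalues are the diagonal entries, with algebraic multiplicity their repetition count


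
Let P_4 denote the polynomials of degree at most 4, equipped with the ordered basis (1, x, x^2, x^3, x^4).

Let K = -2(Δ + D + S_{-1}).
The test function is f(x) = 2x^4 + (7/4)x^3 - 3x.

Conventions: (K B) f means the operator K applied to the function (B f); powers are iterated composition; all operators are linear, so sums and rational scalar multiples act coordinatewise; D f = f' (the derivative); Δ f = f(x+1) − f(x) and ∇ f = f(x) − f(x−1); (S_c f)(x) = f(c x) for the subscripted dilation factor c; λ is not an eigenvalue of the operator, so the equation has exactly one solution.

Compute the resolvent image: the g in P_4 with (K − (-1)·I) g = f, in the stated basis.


the result is g(x) = -2x^4 - (121/12)x^3 + 145x^2 + (2161/6)x - 3413/2

write g with unknown coordinates in the stated basis and equate coefficients in (K − (-1)·I) g = f
solving from the highest basis element down gives g = -2x^4 - (121/12)x^3 + 145x^2 + (2161/6)x - 3413/2
check: K g = 4x^4 + (71/6)x^3 - 145x^2 - (2179/6)x + 3413/2
so K g − (-1)·g = 2x^4 + (7/4)x^3 - 3x = f ✓


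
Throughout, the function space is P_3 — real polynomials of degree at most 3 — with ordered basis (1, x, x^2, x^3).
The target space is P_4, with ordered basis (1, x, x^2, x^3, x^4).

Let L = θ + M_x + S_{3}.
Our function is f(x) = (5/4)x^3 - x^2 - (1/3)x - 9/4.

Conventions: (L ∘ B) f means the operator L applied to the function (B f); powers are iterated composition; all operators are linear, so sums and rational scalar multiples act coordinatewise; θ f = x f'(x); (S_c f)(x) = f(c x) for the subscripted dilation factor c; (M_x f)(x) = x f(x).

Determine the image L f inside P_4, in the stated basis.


the image equals g(x) = (5/4)x^4 + (73/2)x^3 - (34/3)x^2 - (43/12)x - 9/4

θ f = (15/4)x^3 - 2x^2 - (1/3)x
M_x f = (5/4)x^4 - x^3 - (1/3)x^2 - (9/4)x
S_{3} f = (135/4)x^3 - 9x^2 - x - 9/4
(θ + M_x + S_{3}) f = (5/4)x^4 + (73/2)x^3 - (34/3)x^2 - (43/12)x - 9/4


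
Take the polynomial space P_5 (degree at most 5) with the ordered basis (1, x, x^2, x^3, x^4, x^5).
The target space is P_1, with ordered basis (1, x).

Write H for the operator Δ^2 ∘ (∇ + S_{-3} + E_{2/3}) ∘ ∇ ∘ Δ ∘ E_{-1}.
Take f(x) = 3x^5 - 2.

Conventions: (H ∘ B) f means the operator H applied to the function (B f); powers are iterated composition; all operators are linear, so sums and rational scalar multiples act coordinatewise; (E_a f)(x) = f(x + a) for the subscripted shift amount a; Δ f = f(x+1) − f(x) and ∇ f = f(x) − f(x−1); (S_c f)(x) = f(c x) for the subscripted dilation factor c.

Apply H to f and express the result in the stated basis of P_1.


E_{-1} f = 3x^5 - 15x^4 + 30x^3 - 30x^2 + 15x - 5
Δ E_{-1} f = 15x^4 - 30x^3 + 30x^2 - 15x + 3
∇ Δ E_{-1} f = 60x^3 - 180x^2 + 210x - 90
∇ (∇ ∘ Δ ∘ E_{-1}) f = 180x^2 - 540x + 450
S_{-3} (∇ ∘ Δ ∘ E_{-1}) f = -1620x^3 - 1620x^2 - 630x - 90
E_{2/3} (∇ ∘ Δ ∘ E_{-1}) f = 60x^3 - 60x^2 + 50x - 110/9
(∇ + S_{-3} + E_{2/3}) (∇ ∘ Δ ∘ E_{-1}) f = -1560x^3 - 1500x^2 - 1120x + 3130/9
Δ (∇ + S_{-3} + E_{2/3}) (∇ ∘ Δ ∘ E_{-1}) f = -4680x^2 - 7680x - 4180
Δ Δ (∇ + S_{-3} + E_{2/3}) (∇ ∘ Δ ∘ E_{-1}) f = -9360x - 12360

the image equals g(x) = -9360x - 12360


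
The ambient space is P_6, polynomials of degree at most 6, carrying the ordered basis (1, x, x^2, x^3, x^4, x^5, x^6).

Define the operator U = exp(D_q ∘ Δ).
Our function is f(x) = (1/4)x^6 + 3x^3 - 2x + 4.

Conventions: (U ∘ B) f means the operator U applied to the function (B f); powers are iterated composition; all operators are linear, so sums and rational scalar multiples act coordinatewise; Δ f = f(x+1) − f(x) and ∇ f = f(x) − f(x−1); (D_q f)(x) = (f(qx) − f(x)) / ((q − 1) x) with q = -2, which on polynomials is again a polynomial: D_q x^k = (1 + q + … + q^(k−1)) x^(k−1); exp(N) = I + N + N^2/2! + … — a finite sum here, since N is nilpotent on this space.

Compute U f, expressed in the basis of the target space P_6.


g(x) = (1/4)x^6 + (33/2)x^4 - (63/4)x^3 + 114x^2 - (289/8)x + 803/8

order-1 term: (33/2)x^4 - (75/4)x^3 + 15x^2 - (51/4)x + 21/2
order-2 term: 99x^2 - (171/8)x + 159/8
order-3 term: 66
the series for exp(D_q ∘ Δ) f terminates at order 3
exp(D_q ∘ Δ) f = (1/4)x^6 + (33/2)x^4 - (63/4)x^3 + 114x^2 - (289/8)x + 803/8


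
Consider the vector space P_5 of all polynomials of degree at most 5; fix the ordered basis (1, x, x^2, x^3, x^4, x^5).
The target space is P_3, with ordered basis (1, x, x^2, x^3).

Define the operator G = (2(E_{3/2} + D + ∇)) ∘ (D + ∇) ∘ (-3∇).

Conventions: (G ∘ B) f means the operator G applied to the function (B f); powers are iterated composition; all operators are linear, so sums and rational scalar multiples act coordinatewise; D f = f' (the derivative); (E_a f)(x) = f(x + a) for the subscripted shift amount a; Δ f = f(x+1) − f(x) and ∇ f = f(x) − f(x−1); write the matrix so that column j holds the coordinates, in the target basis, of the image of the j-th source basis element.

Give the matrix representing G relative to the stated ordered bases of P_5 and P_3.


the matrix is [[0, 0, -24, -198, 468, -2055]; [0, 0, 0, -72, -792, 2340]; [0, 0, 0, 0, -144, -1980]; [0, 0, 0, 0, 0, -240]] (rows listed top to bottom)

image of 1: 0
image of x: 0
image of x^2: -24
image of x^3: -72x - 198
image of x^4: -144x^2 - 792x + 468
image of x^5: -240x^3 - 1980x^2 + 2340x - 2055
each image's coordinates form column j of the matrix


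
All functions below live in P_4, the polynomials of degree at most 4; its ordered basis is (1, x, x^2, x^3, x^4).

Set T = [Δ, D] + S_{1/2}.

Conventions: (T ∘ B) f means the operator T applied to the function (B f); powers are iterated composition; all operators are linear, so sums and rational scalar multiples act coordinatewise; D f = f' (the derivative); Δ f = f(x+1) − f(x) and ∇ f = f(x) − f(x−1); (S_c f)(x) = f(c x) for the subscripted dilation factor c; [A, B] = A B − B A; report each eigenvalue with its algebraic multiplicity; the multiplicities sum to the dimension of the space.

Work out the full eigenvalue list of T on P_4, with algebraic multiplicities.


λ = 1/16 (multiplicity 1), λ = 1/8 (multiplicity 1), λ = 1/4 (multiplicity 1), λ = 1/2 (multiplicity 1), λ = 1 (multiplicity 1)

image of 1: 1
image of x: (1/2)x
image of x^2: (1/4)x^2
image of x^3: (1/8)x^3
image of x^4: (1/16)x^4
the matrix is upper triangular; its diagonal is (1, 1/2, 1/4, 1/8, 1/16)
for a triangular matrix the eigenvalues are the diagonal entries, with algebraic multiplicity their repetition count


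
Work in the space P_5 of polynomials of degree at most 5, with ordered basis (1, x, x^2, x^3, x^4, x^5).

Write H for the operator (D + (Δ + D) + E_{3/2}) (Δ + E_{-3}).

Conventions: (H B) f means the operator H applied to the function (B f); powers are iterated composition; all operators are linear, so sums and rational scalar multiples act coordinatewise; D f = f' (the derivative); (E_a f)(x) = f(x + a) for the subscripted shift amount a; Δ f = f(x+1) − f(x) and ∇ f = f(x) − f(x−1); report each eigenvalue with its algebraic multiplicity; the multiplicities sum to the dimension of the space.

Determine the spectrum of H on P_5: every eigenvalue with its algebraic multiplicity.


λ = 1 (multiplicity 6)

image of 1: 1
image of x: x + 5/2
image of x^2: x^2 + 5x - 19/4
image of x^3: x^3 + (15/2)x^2 - (57/4)x + 751/8
image of x^4: x^4 + 10x^3 - (57/2)x^2 + (751/2)x - 3519/16
image of x^5: x^5 + (25/2)x^4 - (95/2)x^3 + (3755/4)x^2 - (17595/16)x + 36591/32
the matrix is upper triangular; its diagonal is (1, 1, 1, 1, 1, 1)
for a triangular matrix the eigenvalues are the diagonal entries, with algebraic multiplicity their repetition count


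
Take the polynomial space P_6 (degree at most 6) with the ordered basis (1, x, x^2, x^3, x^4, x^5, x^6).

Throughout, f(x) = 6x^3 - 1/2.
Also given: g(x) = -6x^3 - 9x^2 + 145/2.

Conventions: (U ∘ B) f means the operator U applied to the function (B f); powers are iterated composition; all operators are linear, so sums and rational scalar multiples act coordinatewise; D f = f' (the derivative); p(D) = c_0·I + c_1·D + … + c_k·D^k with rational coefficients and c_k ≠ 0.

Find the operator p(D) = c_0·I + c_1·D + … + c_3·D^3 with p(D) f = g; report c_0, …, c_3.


D^0 f = 6x^3 - 1/2
D^1 f = 18x^2
D^2 f = 36x
D^3 f = 36
matching coefficients of g against c_0 f + c_1 Df + … from the top degree down determines the c_i
solution: c_0 = -1, c_1 = -1/2, c_2 = 0, c_3 = 2

p(D) = -I − (1/2)·D + 2·D^3, i.e. c_0 = -1, c_1 = -1/2, c_2 = 0, c_3 = 2


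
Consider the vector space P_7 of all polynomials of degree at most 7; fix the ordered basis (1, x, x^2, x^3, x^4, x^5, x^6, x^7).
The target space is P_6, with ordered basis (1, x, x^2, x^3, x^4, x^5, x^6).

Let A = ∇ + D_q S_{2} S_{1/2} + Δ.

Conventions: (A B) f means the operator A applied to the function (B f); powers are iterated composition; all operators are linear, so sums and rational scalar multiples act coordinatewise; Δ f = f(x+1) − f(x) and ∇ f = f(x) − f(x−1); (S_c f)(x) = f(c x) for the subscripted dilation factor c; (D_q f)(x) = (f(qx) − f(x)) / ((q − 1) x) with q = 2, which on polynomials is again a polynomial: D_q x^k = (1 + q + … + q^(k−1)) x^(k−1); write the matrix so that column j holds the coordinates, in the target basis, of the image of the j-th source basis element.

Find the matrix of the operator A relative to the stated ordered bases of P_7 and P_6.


the matrix is [[0, 3, 0, 2, 0, 2, 0, 2]; [0, 0, 7, 0, 8, 0, 12, 0]; [0, 0, 0, 13, 0, 20, 0, 42]; [0, 0, 0, 0, 23, 0, 40, 0]; [0, 0, 0, 0, 0, 41, 0, 70]; [0, 0, 0, 0, 0, 0, 75, 0]; [0, 0, 0, 0, 0, 0, 0, 141]] (rows listed top to bottom)

image of 1: 0
image of x: 3
image of x^2: 7x
image of x^3: 13x^2 + 2
image of x^4: 23x^3 + 8x
image of x^5: 41x^4 + 20x^2 + 2
image of x^6: 75x^5 + 40x^3 + 12x
image of x^7: 141x^6 + 70x^4 + 42x^2 + 2
each image's coordinates form column j of the matrix


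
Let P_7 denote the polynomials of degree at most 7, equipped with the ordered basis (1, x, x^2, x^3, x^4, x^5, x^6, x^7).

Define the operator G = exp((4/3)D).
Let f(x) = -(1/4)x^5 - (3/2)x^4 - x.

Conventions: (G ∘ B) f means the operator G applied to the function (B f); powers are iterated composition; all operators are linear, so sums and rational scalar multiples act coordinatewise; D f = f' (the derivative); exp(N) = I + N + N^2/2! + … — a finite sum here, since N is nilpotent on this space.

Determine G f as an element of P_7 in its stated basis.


order-1 term: -(5/3)x^4 - 8x^3 - 4/3
order-2 term: -(40/9)x^3 - 16x^2
order-3 term: -(160/27)x^2 - (128/9)x
order-4 term: -(320/81)x - 128/27
order-5 term: -256/243
the series for exp((4/3)D) f terminates at order 5
exp((4/3)D) f = -(1/4)x^5 - (19/6)x^4 - (112/9)x^3 - (592/27)x^2 - (1553/81)x - 1732/243

g(x) = -(1/4)x^5 - (19/6)x^4 - (112/9)x^3 - (592/27)x^2 - (1553/81)x - 1732/243


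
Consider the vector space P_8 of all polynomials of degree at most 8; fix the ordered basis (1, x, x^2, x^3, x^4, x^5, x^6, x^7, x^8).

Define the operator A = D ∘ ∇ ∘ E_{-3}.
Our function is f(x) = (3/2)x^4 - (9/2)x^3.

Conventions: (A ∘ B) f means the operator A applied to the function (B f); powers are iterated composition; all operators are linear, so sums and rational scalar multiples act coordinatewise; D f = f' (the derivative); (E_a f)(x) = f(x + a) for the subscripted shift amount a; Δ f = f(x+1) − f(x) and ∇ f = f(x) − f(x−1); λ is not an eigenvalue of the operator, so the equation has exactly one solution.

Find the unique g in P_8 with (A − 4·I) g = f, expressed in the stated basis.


write g with unknown coordinates in the stated basis and equate coefficients in (A − 4·I) g = f
solving from the highest basis element down gives g = -(3/8)x^4 + (9/8)x^3 - (9/8)x^2 + (153/16)x - 651/32
check: A g = -(9/2)x^2 + (153/4)x - 651/8
so A g − 4·g = (3/2)x^4 - (9/2)x^3 = f ✓

g(x) = -(3/8)x^4 + (9/8)x^3 - (9/8)x^2 + (153/16)x - 651/32


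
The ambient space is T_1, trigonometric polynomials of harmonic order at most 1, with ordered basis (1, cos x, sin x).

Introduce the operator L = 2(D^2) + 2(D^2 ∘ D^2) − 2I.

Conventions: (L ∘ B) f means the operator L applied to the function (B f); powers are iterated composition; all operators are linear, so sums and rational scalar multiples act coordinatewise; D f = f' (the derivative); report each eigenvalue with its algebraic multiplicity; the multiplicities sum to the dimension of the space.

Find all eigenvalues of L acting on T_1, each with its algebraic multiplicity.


λ = -2 (multiplicity 3)

image of 1: -2
image of cos x: -2cos x
image of sin x: -2sin x
the matrix is diagonal; its diagonal is (-2, -2, -2)
for a triangular matrix the eigenvalues are the diagonal entries, with algebraic multiplicity their repetition count


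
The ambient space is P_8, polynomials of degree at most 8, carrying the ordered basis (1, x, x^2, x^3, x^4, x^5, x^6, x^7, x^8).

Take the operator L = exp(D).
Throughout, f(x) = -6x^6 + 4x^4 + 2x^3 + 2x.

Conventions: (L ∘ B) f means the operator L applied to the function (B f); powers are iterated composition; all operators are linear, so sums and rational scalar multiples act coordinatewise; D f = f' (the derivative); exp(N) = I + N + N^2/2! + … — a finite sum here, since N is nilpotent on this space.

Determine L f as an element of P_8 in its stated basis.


order-1 term: -36x^5 + 16x^3 + 6x^2 + 2
order-2 term: -90x^4 + 24x^2 + 6x
order-3 term: -120x^3 + 16x + 2
order-4 term: -90x^2 + 4
order-5 term: -36x
order-6 term: -6
the series for exp(D) f terminates at order 6
exp(D) f = -6x^6 - 36x^5 - 86x^4 - 102x^3 - 60x^2 - 12x + 2

g(x) = -6x^6 - 36x^5 - 86x^4 - 102x^3 - 60x^2 - 12x + 2


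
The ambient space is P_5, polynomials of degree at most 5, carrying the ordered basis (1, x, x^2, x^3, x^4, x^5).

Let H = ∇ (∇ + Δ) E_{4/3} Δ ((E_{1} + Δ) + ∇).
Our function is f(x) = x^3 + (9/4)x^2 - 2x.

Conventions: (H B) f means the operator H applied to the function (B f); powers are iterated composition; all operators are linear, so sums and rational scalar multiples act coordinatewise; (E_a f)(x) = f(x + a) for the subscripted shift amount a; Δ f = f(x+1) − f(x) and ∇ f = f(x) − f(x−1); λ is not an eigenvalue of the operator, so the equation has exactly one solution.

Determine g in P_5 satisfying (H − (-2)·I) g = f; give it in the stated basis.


write g with unknown coordinates in the stated basis and equate coefficients in (H − (-2)·I) g = f
solving from the highest basis element down gives g = (1/2)x^3 + (9/8)x^2 - x - 3
check: H g = 6
so H g − (-2)·g = x^3 + (9/4)x^2 - 2x = f ✓

the result is g(x) = (1/2)x^3 + (9/8)x^2 - x - 3


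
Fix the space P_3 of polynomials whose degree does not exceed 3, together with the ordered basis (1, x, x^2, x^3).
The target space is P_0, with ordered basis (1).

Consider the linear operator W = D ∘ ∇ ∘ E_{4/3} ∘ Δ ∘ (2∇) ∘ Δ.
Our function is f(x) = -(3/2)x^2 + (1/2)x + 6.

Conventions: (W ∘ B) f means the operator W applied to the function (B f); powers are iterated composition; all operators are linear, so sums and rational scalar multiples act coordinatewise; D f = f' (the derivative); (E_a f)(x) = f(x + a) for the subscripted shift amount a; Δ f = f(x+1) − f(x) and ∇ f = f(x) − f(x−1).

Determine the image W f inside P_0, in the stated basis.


Δ f = -3x - 1
∇ Δ f = -3
(2∇) Δ f = -6
Δ (2∇) Δ f = 0
E_{4/3} Δ (2∇) Δ f = 0
∇ (E_{4/3} ∘ Δ ∘ (2∇) ∘ Δ) f = 0
D ∇ (E_{4/3} ∘ Δ ∘ (2∇) ∘ Δ) f = 0

the image equals g(x) = 0


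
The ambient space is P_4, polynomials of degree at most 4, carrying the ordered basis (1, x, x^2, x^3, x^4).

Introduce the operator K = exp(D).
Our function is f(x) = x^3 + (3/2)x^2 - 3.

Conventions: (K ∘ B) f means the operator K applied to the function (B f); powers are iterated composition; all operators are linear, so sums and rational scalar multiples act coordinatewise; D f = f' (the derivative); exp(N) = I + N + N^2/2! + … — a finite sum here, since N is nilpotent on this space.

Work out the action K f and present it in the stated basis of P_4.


order-1 term: 3x^2 + 3x
order-2 term: 3x + 3/2
order-3 term: 1
the series for exp(D) f terminates at order 3
exp(D) f = x^3 + (9/2)x^2 + 6x - 1/2

g(x) = x^3 + (9/2)x^2 + 6x - 1/2


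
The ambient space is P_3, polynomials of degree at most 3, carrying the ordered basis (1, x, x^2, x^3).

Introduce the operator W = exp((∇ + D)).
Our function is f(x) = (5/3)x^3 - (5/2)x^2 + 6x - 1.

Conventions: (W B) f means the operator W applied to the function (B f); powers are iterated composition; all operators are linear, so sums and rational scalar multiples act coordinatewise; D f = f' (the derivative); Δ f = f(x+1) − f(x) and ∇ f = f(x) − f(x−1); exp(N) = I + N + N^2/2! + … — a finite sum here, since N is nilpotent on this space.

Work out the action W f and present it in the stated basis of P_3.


the result is g(x) = (5/3)x^3 + (15/2)x^2 + 11x + 17/2

order-1 term: 10x^2 - 15x + 97/6
order-2 term: 20x - 20
order-3 term: 40/3
the series for exp((∇ + D)) f terminates at order 3
exp((∇ + D)) f = (5/3)x^3 + (15/2)x^2 + 11x + 17/2


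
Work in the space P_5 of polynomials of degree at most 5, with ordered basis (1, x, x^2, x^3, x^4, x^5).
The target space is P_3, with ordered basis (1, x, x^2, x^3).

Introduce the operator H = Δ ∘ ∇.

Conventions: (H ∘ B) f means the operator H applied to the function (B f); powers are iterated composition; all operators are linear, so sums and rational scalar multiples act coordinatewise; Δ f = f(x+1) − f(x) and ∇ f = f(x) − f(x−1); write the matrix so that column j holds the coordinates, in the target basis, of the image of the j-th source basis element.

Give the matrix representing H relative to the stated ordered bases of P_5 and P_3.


image of 1: 0
image of x: 0
image of x^2: 2
image of x^3: 6x
image of x^4: 12x^2 + 2
image of x^5: 20x^3 + 10x
each image's coordinates form column j of the matrix

the matrix is [[0, 0, 2, 0, 2, 0]; [0, 0, 0, 6, 0, 10]; [0, 0, 0, 0, 12, 0]; [0, 0, 0, 0, 0, 20]] (rows listed top to bottom)


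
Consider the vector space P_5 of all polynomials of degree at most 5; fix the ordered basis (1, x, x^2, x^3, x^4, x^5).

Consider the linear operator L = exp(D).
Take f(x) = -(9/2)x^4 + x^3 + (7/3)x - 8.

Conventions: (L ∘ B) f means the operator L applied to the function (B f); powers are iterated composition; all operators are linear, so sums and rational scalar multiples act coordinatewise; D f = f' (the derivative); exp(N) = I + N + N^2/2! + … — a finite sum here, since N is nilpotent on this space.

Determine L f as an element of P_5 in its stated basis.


g(x) = -(9/2)x^4 - 17x^3 - 24x^2 - (38/3)x - 55/6

order-1 term: -18x^3 + 3x^2 + 7/3
order-2 term: -27x^2 + 3x
order-3 term: -18x + 1
order-4 term: -9/2
the series for exp(D) f terminates at order 4
exp(D) f = -(9/2)x^4 - 17x^3 - 24x^2 - (38/3)x - 55/6


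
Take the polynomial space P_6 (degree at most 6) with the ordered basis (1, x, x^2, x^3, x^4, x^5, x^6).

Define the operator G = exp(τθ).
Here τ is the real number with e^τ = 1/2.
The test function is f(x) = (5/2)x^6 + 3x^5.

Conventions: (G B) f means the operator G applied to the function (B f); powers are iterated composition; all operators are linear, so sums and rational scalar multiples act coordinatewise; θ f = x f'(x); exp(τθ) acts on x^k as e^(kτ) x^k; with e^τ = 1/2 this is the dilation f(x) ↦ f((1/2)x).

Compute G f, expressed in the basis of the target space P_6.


g(x) = (5/128)x^6 + (3/32)x^5

exp(τθ) x^k = e^(kτ) x^k; with e^τ = 1/2 this sends x^k to (1/2)^k x^k
x^5 ↦ 1/32 x^5
x^6 ↦ 1/64 x^6
applying this coordinatewise to f: exp(τθ) f = (5/128)x^6 + (3/32)x^5


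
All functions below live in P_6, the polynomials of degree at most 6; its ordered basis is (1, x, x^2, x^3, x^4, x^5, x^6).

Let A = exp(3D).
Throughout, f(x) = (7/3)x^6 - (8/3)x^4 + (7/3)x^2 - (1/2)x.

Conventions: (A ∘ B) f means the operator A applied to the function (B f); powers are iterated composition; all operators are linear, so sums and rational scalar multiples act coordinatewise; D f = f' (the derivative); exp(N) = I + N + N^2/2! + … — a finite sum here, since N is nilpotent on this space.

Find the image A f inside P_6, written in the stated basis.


order-1 term: 42x^5 - 32x^3 + 14x - 3/2
order-2 term: 315x^4 - 144x^2 + 21
order-3 term: 1260x^3 - 288x
order-4 term: 2835x^2 - 216
order-5 term: 3402x
order-6 term: 1701
the series for exp(3D) f terminates at order 6
exp(3D) f = (7/3)x^6 + 42x^5 + (937/3)x^4 + 1228x^3 + (8080/3)x^2 + (6255/2)x + 3009/2

the result is g(x) = (7/3)x^6 + 42x^5 + (937/3)x^4 + 1228x^3 + (8080/3)x^2 + (6255/2)x + 3009/2


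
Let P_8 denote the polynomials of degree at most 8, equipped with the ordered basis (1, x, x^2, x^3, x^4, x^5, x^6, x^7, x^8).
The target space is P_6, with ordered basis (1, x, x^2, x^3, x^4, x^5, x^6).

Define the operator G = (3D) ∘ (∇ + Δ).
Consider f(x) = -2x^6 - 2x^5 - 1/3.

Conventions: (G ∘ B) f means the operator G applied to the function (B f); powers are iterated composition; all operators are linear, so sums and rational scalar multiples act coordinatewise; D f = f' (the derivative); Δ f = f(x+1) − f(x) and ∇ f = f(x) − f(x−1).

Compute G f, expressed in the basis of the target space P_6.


the result is g(x) = -360x^4 - 240x^3 - 720x^2 - 240x - 72

∇ f = -12x^5 + 20x^4 - 20x^3 + 10x^2 - 2x
Δ f = -12x^5 - 40x^4 - 60x^3 - 50x^2 - 22x - 4
(∇ + Δ) f = -24x^5 - 20x^4 - 80x^3 - 40x^2 - 24x - 4
D (∇ + Δ) f = -120x^4 - 80x^3 - 240x^2 - 80x - 24
(3D) (∇ + Δ) f = -360x^4 - 240x^3 - 720x^2 - 240x - 72


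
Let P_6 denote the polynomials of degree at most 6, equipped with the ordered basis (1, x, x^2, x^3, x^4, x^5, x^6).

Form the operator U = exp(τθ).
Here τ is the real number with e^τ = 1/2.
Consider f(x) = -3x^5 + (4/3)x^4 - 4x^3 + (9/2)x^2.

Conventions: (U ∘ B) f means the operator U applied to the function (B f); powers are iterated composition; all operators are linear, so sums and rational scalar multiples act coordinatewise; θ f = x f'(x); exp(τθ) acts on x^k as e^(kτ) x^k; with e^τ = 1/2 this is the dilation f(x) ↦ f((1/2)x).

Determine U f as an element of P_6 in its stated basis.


exp(τθ) x^k = e^(kτ) x^k; with e^τ = 1/2 this sends x^k to (1/2)^k x^k
x^2 ↦ 1/4 x^2
x^3 ↦ 1/8 x^3
x^4 ↦ 1/16 x^4
x^5 ↦ 1/32 x^5
applying this coordinatewise to f: exp(τθ) f = -(3/32)x^5 + (1/12)x^4 - (1/2)x^3 + (9/8)x^2

the image equals g(x) = -(3/32)x^5 + (1/12)x^4 - (1/2)x^3 + (9/8)x^2


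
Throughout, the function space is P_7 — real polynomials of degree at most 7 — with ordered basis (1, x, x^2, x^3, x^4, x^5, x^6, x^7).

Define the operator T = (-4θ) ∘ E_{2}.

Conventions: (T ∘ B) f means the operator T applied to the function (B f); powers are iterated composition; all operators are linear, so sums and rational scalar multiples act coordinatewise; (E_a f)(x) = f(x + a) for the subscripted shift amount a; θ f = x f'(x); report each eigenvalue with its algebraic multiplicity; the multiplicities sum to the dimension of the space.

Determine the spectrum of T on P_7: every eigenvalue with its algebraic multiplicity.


λ = -28 (multiplicity 1), λ = -24 (multiplicity 1), λ = -20 (multiplicity 1), λ = -16 (multiplicity 1), λ = -12 (multiplicity 1), λ = -8 (multiplicity 1), λ = -4 (multiplicity 1), λ = 0 (multiplicity 1)

image of 1: 0
image of x: -4x
image of x^2: -8x^2 - 16x
image of x^3: -12x^3 - 48x^2 - 48x
image of x^4: -16x^4 - 96x^3 - 192x^2 - 128x
image of x^5: -20x^5 - 160x^4 - 480x^3 - 640x^2 - 320x
image of x^6: -24x^6 - 240x^5 - 960x^4 - 1920x^3 - 1920x^2 - 768x
image of x^7: -28x^7 - 336x^6 - 1680x^5 - 4480x^4 - 6720x^3 - 5376x^2 - 1792x
the matrix is upper triangular; its diagonal is (0, -4, -8, -12, -16, -20, -24, -28)
for a triangular matrix the eigenvalues are the diagonal entries, with algebraic multiplicity their repetition count


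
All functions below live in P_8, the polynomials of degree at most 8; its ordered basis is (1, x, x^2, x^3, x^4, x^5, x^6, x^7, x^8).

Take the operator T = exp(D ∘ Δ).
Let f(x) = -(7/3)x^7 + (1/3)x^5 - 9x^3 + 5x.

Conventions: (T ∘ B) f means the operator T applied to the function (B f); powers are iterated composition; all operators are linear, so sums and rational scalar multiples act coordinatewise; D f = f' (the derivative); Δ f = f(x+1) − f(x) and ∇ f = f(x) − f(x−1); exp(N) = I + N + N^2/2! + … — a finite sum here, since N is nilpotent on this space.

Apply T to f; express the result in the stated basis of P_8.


g(x) = -(7/3)x^7 - (293/3)x^5 - 245x^4 - 1309x^3 - 3175x^2 - (16531/3)x - 13295/3

order-1 term: -98x^5 - 245x^4 - 320x^3 - 235x^2 - (436/3)x - 125/3
order-2 term: -980x^3 - 2940x^2 - 3410x - 1450
order-3 term: -1960x - 2940
the series for exp(D ∘ Δ) f terminates at order 3
exp(D ∘ Δ) f = -(7/3)x^7 - (293/3)x^5 - 245x^4 - 1309x^3 - 3175x^2 - (16531/3)x - 13295/3


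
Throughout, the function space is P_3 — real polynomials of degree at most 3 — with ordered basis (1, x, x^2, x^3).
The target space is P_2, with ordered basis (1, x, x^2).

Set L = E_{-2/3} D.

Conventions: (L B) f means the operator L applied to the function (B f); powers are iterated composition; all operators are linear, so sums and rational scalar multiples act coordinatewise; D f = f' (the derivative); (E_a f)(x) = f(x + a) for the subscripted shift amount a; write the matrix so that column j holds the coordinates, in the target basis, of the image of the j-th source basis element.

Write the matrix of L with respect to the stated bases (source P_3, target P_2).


image of 1: 0
image of x: 1
image of x^2: 2x - 4/3
image of x^3: 3x^2 - 4x + 4/3
each image's coordinates form column j of the matrix

the matrix is [[0, 1, -4/3, 4/3]; [0, 0, 2, -4]; [0, 0, 0, 3]] (rows listed top to bottom)
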